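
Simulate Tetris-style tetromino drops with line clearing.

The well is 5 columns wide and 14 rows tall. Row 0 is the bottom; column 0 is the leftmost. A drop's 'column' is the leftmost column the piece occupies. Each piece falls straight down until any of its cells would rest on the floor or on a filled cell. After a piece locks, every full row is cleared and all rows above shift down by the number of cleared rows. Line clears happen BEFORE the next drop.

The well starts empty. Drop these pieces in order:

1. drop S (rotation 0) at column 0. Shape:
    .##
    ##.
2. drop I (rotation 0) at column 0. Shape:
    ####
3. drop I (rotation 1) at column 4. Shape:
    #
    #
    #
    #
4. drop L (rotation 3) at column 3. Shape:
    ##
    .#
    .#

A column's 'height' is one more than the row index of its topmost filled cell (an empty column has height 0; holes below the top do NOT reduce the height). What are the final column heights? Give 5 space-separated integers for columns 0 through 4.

Drop 1: S rot0 at col 0 lands with bottom-row=0; cleared 0 line(s) (total 0); column heights now [1 2 2 0 0], max=2
Drop 2: I rot0 at col 0 lands with bottom-row=2; cleared 0 line(s) (total 0); column heights now [3 3 3 3 0], max=3
Drop 3: I rot1 at col 4 lands with bottom-row=0; cleared 1 line(s) (total 1); column heights now [1 2 2 0 3], max=3
Drop 4: L rot3 at col 3 lands with bottom-row=3; cleared 0 line(s) (total 1); column heights now [1 2 2 6 6], max=6

Answer: 1 2 2 6 6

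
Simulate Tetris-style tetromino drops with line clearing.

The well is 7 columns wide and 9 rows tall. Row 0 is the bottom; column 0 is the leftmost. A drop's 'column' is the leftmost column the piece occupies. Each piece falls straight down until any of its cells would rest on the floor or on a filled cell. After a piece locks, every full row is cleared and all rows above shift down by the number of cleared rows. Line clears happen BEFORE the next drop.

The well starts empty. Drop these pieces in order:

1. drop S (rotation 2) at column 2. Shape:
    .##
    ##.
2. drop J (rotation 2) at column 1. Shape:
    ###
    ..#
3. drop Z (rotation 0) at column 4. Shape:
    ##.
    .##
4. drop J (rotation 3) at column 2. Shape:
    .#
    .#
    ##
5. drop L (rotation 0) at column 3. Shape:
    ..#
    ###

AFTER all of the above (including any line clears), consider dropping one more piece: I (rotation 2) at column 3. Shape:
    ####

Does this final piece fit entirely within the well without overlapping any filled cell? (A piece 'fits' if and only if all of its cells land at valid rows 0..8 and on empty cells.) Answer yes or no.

Answer: no

Derivation:
Drop 1: S rot2 at col 2 lands with bottom-row=0; cleared 0 line(s) (total 0); column heights now [0 0 1 2 2 0 0], max=2
Drop 2: J rot2 at col 1 lands with bottom-row=2; cleared 0 line(s) (total 0); column heights now [0 4 4 4 2 0 0], max=4
Drop 3: Z rot0 at col 4 lands with bottom-row=1; cleared 0 line(s) (total 0); column heights now [0 4 4 4 3 3 2], max=4
Drop 4: J rot3 at col 2 lands with bottom-row=4; cleared 0 line(s) (total 0); column heights now [0 4 5 7 3 3 2], max=7
Drop 5: L rot0 at col 3 lands with bottom-row=7; cleared 0 line(s) (total 0); column heights now [0 4 5 8 8 9 2], max=9
Test piece I rot2 at col 3 (width 4): heights before test = [0 4 5 8 8 9 2]; fits = False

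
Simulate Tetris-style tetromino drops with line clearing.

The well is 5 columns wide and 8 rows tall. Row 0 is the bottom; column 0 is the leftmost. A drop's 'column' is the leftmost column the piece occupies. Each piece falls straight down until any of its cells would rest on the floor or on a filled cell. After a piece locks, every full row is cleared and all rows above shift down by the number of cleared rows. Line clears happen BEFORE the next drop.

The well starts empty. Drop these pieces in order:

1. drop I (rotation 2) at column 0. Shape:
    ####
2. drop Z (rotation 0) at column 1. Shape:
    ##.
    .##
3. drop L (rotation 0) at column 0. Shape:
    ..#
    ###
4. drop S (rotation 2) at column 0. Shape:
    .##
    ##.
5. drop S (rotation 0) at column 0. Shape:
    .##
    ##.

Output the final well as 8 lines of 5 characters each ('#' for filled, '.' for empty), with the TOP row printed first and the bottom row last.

Drop 1: I rot2 at col 0 lands with bottom-row=0; cleared 0 line(s) (total 0); column heights now [1 1 1 1 0], max=1
Drop 2: Z rot0 at col 1 lands with bottom-row=1; cleared 0 line(s) (total 0); column heights now [1 3 3 2 0], max=3
Drop 3: L rot0 at col 0 lands with bottom-row=3; cleared 0 line(s) (total 0); column heights now [4 4 5 2 0], max=5
Drop 4: S rot2 at col 0 lands with bottom-row=4; cleared 0 line(s) (total 0); column heights now [5 6 6 2 0], max=6
Drop 5: S rot0 at col 0 lands with bottom-row=6; cleared 0 line(s) (total 0); column heights now [7 8 8 2 0], max=8

Answer: .##..
##...
.##..
###..
###..
.##..
..##.
####.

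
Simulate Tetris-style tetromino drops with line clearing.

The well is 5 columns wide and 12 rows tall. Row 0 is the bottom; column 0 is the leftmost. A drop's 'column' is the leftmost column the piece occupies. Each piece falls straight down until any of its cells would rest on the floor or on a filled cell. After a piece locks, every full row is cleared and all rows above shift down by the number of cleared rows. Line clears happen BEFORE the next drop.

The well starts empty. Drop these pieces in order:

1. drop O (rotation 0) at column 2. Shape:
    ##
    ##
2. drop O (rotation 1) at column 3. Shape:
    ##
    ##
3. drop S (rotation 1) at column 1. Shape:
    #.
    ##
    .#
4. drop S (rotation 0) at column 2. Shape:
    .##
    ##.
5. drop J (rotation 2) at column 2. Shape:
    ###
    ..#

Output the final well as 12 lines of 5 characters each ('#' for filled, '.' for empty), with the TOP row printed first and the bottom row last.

Answer: .....
.....
.....
.....
..###
....#
...##
.###.
.####
..###
..##.
..##.

Derivation:
Drop 1: O rot0 at col 2 lands with bottom-row=0; cleared 0 line(s) (total 0); column heights now [0 0 2 2 0], max=2
Drop 2: O rot1 at col 3 lands with bottom-row=2; cleared 0 line(s) (total 0); column heights now [0 0 2 4 4], max=4
Drop 3: S rot1 at col 1 lands with bottom-row=2; cleared 0 line(s) (total 0); column heights now [0 5 4 4 4], max=5
Drop 4: S rot0 at col 2 lands with bottom-row=4; cleared 0 line(s) (total 0); column heights now [0 5 5 6 6], max=6
Drop 5: J rot2 at col 2 lands with bottom-row=6; cleared 0 line(s) (total 0); column heights now [0 5 8 8 8], max=8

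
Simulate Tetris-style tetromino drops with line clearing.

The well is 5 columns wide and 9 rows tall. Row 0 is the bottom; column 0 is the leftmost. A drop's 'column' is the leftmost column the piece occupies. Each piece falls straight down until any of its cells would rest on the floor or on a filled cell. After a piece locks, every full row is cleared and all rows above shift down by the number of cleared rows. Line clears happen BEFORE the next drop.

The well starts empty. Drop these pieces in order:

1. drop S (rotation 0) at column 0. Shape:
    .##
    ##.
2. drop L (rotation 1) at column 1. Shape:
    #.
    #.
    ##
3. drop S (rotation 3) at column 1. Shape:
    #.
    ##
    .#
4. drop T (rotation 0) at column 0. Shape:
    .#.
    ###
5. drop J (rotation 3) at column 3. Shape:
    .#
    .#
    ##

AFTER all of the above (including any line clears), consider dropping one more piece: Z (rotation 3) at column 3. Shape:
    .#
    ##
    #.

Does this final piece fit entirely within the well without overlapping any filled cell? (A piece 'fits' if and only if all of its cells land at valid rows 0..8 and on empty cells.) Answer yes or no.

Drop 1: S rot0 at col 0 lands with bottom-row=0; cleared 0 line(s) (total 0); column heights now [1 2 2 0 0], max=2
Drop 2: L rot1 at col 1 lands with bottom-row=2; cleared 0 line(s) (total 0); column heights now [1 5 3 0 0], max=5
Drop 3: S rot3 at col 1 lands with bottom-row=4; cleared 0 line(s) (total 0); column heights now [1 7 6 0 0], max=7
Drop 4: T rot0 at col 0 lands with bottom-row=7; cleared 0 line(s) (total 0); column heights now [8 9 8 0 0], max=9
Drop 5: J rot3 at col 3 lands with bottom-row=0; cleared 0 line(s) (total 0); column heights now [8 9 8 1 3], max=9
Test piece Z rot3 at col 3 (width 2): heights before test = [8 9 8 1 3]; fits = True

Answer: yes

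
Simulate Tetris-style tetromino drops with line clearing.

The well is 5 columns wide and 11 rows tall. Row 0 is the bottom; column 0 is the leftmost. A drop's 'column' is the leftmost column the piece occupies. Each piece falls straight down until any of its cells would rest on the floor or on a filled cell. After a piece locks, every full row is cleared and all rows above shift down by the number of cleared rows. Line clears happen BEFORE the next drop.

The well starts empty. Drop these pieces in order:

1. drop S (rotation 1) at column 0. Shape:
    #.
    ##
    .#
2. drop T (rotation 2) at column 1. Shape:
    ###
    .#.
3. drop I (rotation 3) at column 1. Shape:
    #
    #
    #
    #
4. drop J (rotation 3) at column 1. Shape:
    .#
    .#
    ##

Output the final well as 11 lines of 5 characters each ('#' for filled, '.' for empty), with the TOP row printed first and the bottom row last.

Drop 1: S rot1 at col 0 lands with bottom-row=0; cleared 0 line(s) (total 0); column heights now [3 2 0 0 0], max=3
Drop 2: T rot2 at col 1 lands with bottom-row=1; cleared 0 line(s) (total 0); column heights now [3 3 3 3 0], max=3
Drop 3: I rot3 at col 1 lands with bottom-row=3; cleared 0 line(s) (total 0); column heights now [3 7 3 3 0], max=7
Drop 4: J rot3 at col 1 lands with bottom-row=7; cleared 0 line(s) (total 0); column heights now [3 8 10 3 0], max=10

Answer: .....
..#..
..#..
.##..
.#...
.#...
.#...
.#...
####.
###..
.#...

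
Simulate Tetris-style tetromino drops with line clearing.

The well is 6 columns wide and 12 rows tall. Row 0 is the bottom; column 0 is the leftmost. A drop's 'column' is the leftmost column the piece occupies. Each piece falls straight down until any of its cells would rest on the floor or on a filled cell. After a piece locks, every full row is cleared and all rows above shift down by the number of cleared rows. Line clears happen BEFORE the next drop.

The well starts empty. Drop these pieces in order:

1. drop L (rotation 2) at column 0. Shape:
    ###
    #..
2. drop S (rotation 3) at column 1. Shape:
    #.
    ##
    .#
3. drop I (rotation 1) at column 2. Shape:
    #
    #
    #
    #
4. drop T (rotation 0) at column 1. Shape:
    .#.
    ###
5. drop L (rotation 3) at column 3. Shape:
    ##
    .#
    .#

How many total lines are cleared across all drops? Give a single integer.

Answer: 0

Derivation:
Drop 1: L rot2 at col 0 lands with bottom-row=0; cleared 0 line(s) (total 0); column heights now [2 2 2 0 0 0], max=2
Drop 2: S rot3 at col 1 lands with bottom-row=2; cleared 0 line(s) (total 0); column heights now [2 5 4 0 0 0], max=5
Drop 3: I rot1 at col 2 lands with bottom-row=4; cleared 0 line(s) (total 0); column heights now [2 5 8 0 0 0], max=8
Drop 4: T rot0 at col 1 lands with bottom-row=8; cleared 0 line(s) (total 0); column heights now [2 9 10 9 0 0], max=10
Drop 5: L rot3 at col 3 lands with bottom-row=7; cleared 0 line(s) (total 0); column heights now [2 9 10 10 10 0], max=10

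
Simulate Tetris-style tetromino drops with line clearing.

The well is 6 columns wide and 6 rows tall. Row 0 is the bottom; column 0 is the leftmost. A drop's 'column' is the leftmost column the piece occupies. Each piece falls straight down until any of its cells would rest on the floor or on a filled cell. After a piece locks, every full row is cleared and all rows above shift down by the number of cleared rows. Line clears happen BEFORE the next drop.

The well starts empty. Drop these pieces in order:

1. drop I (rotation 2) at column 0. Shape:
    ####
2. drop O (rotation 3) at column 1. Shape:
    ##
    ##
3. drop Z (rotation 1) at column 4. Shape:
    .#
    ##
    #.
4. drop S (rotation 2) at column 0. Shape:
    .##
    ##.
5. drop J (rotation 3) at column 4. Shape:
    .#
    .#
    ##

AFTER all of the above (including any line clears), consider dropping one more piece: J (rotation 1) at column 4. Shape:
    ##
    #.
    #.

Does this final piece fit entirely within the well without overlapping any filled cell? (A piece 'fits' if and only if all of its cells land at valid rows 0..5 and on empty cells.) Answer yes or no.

Drop 1: I rot2 at col 0 lands with bottom-row=0; cleared 0 line(s) (total 0); column heights now [1 1 1 1 0 0], max=1
Drop 2: O rot3 at col 1 lands with bottom-row=1; cleared 0 line(s) (total 0); column heights now [1 3 3 1 0 0], max=3
Drop 3: Z rot1 at col 4 lands with bottom-row=0; cleared 0 line(s) (total 0); column heights now [1 3 3 1 2 3], max=3
Drop 4: S rot2 at col 0 lands with bottom-row=3; cleared 0 line(s) (total 0); column heights now [4 5 5 1 2 3], max=5
Drop 5: J rot3 at col 4 lands with bottom-row=3; cleared 0 line(s) (total 0); column heights now [4 5 5 1 4 6], max=6
Test piece J rot1 at col 4 (width 2): heights before test = [4 5 5 1 4 6]; fits = False

Answer: no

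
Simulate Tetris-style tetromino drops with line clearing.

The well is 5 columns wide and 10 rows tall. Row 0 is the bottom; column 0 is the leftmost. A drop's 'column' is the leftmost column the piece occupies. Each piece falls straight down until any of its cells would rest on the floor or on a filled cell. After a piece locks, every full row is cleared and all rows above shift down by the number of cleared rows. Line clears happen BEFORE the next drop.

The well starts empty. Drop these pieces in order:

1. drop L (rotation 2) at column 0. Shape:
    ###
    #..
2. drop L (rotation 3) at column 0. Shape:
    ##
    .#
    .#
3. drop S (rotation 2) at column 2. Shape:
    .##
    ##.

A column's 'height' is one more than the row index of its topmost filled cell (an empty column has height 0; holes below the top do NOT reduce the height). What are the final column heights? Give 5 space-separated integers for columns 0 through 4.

Drop 1: L rot2 at col 0 lands with bottom-row=0; cleared 0 line(s) (total 0); column heights now [2 2 2 0 0], max=2
Drop 2: L rot3 at col 0 lands with bottom-row=2; cleared 0 line(s) (total 0); column heights now [5 5 2 0 0], max=5
Drop 3: S rot2 at col 2 lands with bottom-row=2; cleared 0 line(s) (total 0); column heights now [5 5 3 4 4], max=5

Answer: 5 5 3 4 4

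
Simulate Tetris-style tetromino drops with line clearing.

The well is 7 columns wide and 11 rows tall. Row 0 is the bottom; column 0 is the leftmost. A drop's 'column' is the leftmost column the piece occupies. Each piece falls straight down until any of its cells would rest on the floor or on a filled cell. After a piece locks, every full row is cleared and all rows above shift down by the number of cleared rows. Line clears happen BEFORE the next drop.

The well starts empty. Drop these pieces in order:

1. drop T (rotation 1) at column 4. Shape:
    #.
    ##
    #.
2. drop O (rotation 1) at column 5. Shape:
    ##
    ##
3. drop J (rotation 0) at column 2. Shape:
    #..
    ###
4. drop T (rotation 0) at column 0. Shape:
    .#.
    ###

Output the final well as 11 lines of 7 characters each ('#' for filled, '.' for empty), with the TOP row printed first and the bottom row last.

Drop 1: T rot1 at col 4 lands with bottom-row=0; cleared 0 line(s) (total 0); column heights now [0 0 0 0 3 2 0], max=3
Drop 2: O rot1 at col 5 lands with bottom-row=2; cleared 0 line(s) (total 0); column heights now [0 0 0 0 3 4 4], max=4
Drop 3: J rot0 at col 2 lands with bottom-row=3; cleared 0 line(s) (total 0); column heights now [0 0 5 4 4 4 4], max=5
Drop 4: T rot0 at col 0 lands with bottom-row=5; cleared 0 line(s) (total 0); column heights now [6 7 6 4 4 4 4], max=7

Answer: .......
.......
.......
.......
.#.....
###....
..#....
..#####
....###
....##.
....#..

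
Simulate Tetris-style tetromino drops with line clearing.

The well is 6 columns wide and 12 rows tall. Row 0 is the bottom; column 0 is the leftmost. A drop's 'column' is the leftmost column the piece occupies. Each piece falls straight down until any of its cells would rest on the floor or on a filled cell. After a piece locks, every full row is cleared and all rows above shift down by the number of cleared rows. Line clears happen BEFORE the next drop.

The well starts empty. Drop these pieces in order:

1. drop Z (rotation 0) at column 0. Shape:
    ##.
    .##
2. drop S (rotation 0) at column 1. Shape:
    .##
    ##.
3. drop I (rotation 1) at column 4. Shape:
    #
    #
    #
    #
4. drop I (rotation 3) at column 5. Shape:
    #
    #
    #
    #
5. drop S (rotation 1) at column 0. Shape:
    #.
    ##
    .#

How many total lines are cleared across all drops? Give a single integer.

Answer: 0

Derivation:
Drop 1: Z rot0 at col 0 lands with bottom-row=0; cleared 0 line(s) (total 0); column heights now [2 2 1 0 0 0], max=2
Drop 2: S rot0 at col 1 lands with bottom-row=2; cleared 0 line(s) (total 0); column heights now [2 3 4 4 0 0], max=4
Drop 3: I rot1 at col 4 lands with bottom-row=0; cleared 0 line(s) (total 0); column heights now [2 3 4 4 4 0], max=4
Drop 4: I rot3 at col 5 lands with bottom-row=0; cleared 0 line(s) (total 0); column heights now [2 3 4 4 4 4], max=4
Drop 5: S rot1 at col 0 lands with bottom-row=3; cleared 0 line(s) (total 0); column heights now [6 5 4 4 4 4], max=6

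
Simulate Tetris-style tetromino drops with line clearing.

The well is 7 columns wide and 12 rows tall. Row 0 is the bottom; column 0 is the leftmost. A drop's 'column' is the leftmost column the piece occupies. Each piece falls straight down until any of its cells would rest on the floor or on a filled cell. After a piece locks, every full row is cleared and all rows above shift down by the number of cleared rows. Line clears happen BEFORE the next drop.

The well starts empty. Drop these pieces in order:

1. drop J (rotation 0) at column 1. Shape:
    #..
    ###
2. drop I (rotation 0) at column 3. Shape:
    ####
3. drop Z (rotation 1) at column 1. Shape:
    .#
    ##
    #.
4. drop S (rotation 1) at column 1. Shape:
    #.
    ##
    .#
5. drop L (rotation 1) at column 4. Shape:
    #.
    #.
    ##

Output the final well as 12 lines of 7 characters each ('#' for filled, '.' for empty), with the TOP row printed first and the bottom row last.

Answer: .......
.......
.......
.......
.#.....
.##....
..#....
..#.#..
.##.#..
.#..##.
.#.####
.###...

Derivation:
Drop 1: J rot0 at col 1 lands with bottom-row=0; cleared 0 line(s) (total 0); column heights now [0 2 1 1 0 0 0], max=2
Drop 2: I rot0 at col 3 lands with bottom-row=1; cleared 0 line(s) (total 0); column heights now [0 2 1 2 2 2 2], max=2
Drop 3: Z rot1 at col 1 lands with bottom-row=2; cleared 0 line(s) (total 0); column heights now [0 4 5 2 2 2 2], max=5
Drop 4: S rot1 at col 1 lands with bottom-row=5; cleared 0 line(s) (total 0); column heights now [0 8 7 2 2 2 2], max=8
Drop 5: L rot1 at col 4 lands with bottom-row=2; cleared 0 line(s) (total 0); column heights now [0 8 7 2 5 3 2], max=8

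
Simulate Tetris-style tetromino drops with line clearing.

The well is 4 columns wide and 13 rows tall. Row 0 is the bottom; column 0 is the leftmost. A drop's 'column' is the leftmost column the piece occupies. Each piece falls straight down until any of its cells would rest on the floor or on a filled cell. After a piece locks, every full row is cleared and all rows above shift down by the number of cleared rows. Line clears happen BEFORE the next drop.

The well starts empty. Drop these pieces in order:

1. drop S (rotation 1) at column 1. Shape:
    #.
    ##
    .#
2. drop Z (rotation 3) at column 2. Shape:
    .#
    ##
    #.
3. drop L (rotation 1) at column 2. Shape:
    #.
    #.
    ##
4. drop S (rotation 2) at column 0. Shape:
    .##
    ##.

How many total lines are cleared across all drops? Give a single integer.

Drop 1: S rot1 at col 1 lands with bottom-row=0; cleared 0 line(s) (total 0); column heights now [0 3 2 0], max=3
Drop 2: Z rot3 at col 2 lands with bottom-row=2; cleared 0 line(s) (total 0); column heights now [0 3 4 5], max=5
Drop 3: L rot1 at col 2 lands with bottom-row=5; cleared 0 line(s) (total 0); column heights now [0 3 8 6], max=8
Drop 4: S rot2 at col 0 lands with bottom-row=7; cleared 0 line(s) (total 0); column heights now [8 9 9 6], max=9

Answer: 0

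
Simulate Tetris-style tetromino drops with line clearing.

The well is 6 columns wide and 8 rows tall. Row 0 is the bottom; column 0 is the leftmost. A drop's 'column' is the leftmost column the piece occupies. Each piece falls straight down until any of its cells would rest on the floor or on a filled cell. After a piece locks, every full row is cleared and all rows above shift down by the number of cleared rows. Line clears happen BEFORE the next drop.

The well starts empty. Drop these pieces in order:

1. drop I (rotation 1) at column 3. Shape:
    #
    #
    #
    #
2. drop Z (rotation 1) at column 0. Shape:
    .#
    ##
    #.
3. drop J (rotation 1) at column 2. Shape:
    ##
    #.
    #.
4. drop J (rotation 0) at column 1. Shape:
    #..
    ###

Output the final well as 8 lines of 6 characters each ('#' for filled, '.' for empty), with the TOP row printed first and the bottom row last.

Drop 1: I rot1 at col 3 lands with bottom-row=0; cleared 0 line(s) (total 0); column heights now [0 0 0 4 0 0], max=4
Drop 2: Z rot1 at col 0 lands with bottom-row=0; cleared 0 line(s) (total 0); column heights now [2 3 0 4 0 0], max=4
Drop 3: J rot1 at col 2 lands with bottom-row=2; cleared 0 line(s) (total 0); column heights now [2 3 5 5 0 0], max=5
Drop 4: J rot0 at col 1 lands with bottom-row=5; cleared 0 line(s) (total 0); column heights now [2 7 6 6 0 0], max=7

Answer: ......
.#....
.###..
..##..
..##..
.###..
##.#..
#..#..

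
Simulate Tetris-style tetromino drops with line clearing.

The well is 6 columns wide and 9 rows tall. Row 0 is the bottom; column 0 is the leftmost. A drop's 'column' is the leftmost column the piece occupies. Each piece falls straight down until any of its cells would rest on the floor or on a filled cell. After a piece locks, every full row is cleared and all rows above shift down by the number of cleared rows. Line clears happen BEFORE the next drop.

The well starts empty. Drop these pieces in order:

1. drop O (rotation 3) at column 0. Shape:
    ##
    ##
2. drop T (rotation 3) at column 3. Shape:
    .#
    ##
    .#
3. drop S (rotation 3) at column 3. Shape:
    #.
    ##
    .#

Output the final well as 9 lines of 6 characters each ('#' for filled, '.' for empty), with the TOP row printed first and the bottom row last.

Drop 1: O rot3 at col 0 lands with bottom-row=0; cleared 0 line(s) (total 0); column heights now [2 2 0 0 0 0], max=2
Drop 2: T rot3 at col 3 lands with bottom-row=0; cleared 0 line(s) (total 0); column heights now [2 2 0 2 3 0], max=3
Drop 3: S rot3 at col 3 lands with bottom-row=3; cleared 0 line(s) (total 0); column heights now [2 2 0 6 5 0], max=6

Answer: ......
......
......
...#..
...##.
....#.
....#.
##.##.
##..#.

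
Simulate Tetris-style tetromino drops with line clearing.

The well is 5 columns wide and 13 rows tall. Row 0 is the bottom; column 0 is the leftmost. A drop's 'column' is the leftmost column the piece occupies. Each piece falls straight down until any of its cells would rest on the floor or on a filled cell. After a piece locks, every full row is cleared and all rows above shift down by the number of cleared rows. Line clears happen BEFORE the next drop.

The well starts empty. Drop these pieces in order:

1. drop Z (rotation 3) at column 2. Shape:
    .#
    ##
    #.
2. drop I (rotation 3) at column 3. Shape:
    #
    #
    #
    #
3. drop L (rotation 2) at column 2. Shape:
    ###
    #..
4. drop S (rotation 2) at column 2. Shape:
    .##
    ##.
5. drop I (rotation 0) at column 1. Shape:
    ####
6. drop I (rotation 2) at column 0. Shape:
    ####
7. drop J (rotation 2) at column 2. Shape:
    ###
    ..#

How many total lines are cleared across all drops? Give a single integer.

Answer: 1

Derivation:
Drop 1: Z rot3 at col 2 lands with bottom-row=0; cleared 0 line(s) (total 0); column heights now [0 0 2 3 0], max=3
Drop 2: I rot3 at col 3 lands with bottom-row=3; cleared 0 line(s) (total 0); column heights now [0 0 2 7 0], max=7
Drop 3: L rot2 at col 2 lands with bottom-row=6; cleared 0 line(s) (total 0); column heights now [0 0 8 8 8], max=8
Drop 4: S rot2 at col 2 lands with bottom-row=8; cleared 0 line(s) (total 0); column heights now [0 0 9 10 10], max=10
Drop 5: I rot0 at col 1 lands with bottom-row=10; cleared 0 line(s) (total 0); column heights now [0 11 11 11 11], max=11
Drop 6: I rot2 at col 0 lands with bottom-row=11; cleared 0 line(s) (total 0); column heights now [12 12 12 12 11], max=12
Drop 7: J rot2 at col 2 lands with bottom-row=11; cleared 1 line(s) (total 1); column heights now [0 11 12 12 12], max=12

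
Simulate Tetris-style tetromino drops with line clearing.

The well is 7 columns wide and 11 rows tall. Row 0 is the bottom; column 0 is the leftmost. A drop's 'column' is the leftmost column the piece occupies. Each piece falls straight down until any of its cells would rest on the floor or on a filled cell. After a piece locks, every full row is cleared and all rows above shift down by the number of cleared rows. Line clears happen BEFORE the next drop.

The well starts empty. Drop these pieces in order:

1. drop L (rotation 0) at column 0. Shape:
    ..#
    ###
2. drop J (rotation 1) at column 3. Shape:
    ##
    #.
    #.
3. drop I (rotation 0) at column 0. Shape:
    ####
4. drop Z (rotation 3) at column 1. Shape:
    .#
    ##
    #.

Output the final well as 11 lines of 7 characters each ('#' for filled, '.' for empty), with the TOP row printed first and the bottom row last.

Answer: .......
.......
.......
.......
..#....
.##....
.#.....
####...
...##..
..##...
####...

Derivation:
Drop 1: L rot0 at col 0 lands with bottom-row=0; cleared 0 line(s) (total 0); column heights now [1 1 2 0 0 0 0], max=2
Drop 2: J rot1 at col 3 lands with bottom-row=0; cleared 0 line(s) (total 0); column heights now [1 1 2 3 3 0 0], max=3
Drop 3: I rot0 at col 0 lands with bottom-row=3; cleared 0 line(s) (total 0); column heights now [4 4 4 4 3 0 0], max=4
Drop 4: Z rot3 at col 1 lands with bottom-row=4; cleared 0 line(s) (total 0); column heights now [4 6 7 4 3 0 0], max=7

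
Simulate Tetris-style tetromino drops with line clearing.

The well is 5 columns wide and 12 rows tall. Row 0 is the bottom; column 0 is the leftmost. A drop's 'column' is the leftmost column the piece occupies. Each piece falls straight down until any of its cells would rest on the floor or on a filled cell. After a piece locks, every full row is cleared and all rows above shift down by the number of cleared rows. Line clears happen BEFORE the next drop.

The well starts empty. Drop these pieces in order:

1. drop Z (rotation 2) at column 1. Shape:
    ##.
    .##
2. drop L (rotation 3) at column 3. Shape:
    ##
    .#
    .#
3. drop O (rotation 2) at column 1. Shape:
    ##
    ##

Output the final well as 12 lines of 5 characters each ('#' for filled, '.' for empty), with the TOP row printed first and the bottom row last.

Drop 1: Z rot2 at col 1 lands with bottom-row=0; cleared 0 line(s) (total 0); column heights now [0 2 2 1 0], max=2
Drop 2: L rot3 at col 3 lands with bottom-row=0; cleared 0 line(s) (total 0); column heights now [0 2 2 3 3], max=3
Drop 3: O rot2 at col 1 lands with bottom-row=2; cleared 0 line(s) (total 0); column heights now [0 4 4 3 3], max=4

Answer: .....
.....
.....
.....
.....
.....
.....
.....
.##..
.####
.##.#
..###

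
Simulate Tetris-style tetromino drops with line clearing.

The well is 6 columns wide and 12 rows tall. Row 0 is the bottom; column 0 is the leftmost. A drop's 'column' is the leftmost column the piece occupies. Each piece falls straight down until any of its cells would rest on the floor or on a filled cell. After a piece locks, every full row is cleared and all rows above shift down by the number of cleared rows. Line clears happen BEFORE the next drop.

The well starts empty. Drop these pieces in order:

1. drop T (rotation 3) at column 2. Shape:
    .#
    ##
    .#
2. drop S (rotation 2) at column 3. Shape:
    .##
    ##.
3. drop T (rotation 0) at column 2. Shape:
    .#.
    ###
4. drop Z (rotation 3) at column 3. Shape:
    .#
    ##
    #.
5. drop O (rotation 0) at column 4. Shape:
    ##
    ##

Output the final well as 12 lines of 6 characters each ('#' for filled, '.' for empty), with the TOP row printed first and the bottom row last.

Drop 1: T rot3 at col 2 lands with bottom-row=0; cleared 0 line(s) (total 0); column heights now [0 0 2 3 0 0], max=3
Drop 2: S rot2 at col 3 lands with bottom-row=3; cleared 0 line(s) (total 0); column heights now [0 0 2 4 5 5], max=5
Drop 3: T rot0 at col 2 lands with bottom-row=5; cleared 0 line(s) (total 0); column heights now [0 0 6 7 6 5], max=7
Drop 4: Z rot3 at col 3 lands with bottom-row=7; cleared 0 line(s) (total 0); column heights now [0 0 6 9 10 5], max=10
Drop 5: O rot0 at col 4 lands with bottom-row=10; cleared 0 line(s) (total 0); column heights now [0 0 6 9 12 12], max=12

Answer: ....##
....##
....#.
...##.
...#..
...#..
..###.
....##
...##.
...#..
..##..
...#..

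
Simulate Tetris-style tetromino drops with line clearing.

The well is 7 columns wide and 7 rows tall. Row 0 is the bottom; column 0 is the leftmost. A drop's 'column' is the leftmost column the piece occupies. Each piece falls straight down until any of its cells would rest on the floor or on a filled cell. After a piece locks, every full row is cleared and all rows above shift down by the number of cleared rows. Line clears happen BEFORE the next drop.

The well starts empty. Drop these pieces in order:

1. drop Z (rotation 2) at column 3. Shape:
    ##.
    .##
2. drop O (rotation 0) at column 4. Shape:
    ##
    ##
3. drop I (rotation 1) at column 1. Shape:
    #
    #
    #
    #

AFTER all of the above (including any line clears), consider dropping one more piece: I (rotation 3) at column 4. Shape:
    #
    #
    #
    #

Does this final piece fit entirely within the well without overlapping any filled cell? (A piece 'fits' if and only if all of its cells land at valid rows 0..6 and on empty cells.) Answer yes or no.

Drop 1: Z rot2 at col 3 lands with bottom-row=0; cleared 0 line(s) (total 0); column heights now [0 0 0 2 2 1 0], max=2
Drop 2: O rot0 at col 4 lands with bottom-row=2; cleared 0 line(s) (total 0); column heights now [0 0 0 2 4 4 0], max=4
Drop 3: I rot1 at col 1 lands with bottom-row=0; cleared 0 line(s) (total 0); column heights now [0 4 0 2 4 4 0], max=4
Test piece I rot3 at col 4 (width 1): heights before test = [0 4 0 2 4 4 0]; fits = False

Answer: no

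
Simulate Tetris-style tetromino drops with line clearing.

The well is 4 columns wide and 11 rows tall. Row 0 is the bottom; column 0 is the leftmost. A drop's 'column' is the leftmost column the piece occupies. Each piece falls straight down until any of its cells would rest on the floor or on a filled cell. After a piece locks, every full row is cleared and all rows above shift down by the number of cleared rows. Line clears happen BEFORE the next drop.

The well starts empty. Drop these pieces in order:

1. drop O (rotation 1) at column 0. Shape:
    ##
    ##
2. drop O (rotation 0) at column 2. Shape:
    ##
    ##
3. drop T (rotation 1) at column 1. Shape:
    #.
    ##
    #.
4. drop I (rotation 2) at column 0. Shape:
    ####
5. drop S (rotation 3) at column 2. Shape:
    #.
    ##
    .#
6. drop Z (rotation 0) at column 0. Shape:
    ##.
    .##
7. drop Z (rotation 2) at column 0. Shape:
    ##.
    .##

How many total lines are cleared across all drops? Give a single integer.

Answer: 3

Derivation:
Drop 1: O rot1 at col 0 lands with bottom-row=0; cleared 0 line(s) (total 0); column heights now [2 2 0 0], max=2
Drop 2: O rot0 at col 2 lands with bottom-row=0; cleared 2 line(s) (total 2); column heights now [0 0 0 0], max=0
Drop 3: T rot1 at col 1 lands with bottom-row=0; cleared 0 line(s) (total 2); column heights now [0 3 2 0], max=3
Drop 4: I rot2 at col 0 lands with bottom-row=3; cleared 1 line(s) (total 3); column heights now [0 3 2 0], max=3
Drop 5: S rot3 at col 2 lands with bottom-row=1; cleared 0 line(s) (total 3); column heights now [0 3 4 3], max=4
Drop 6: Z rot0 at col 0 lands with bottom-row=4; cleared 0 line(s) (total 3); column heights now [6 6 5 3], max=6
Drop 7: Z rot2 at col 0 lands with bottom-row=6; cleared 0 line(s) (total 3); column heights now [8 8 7 3], max=8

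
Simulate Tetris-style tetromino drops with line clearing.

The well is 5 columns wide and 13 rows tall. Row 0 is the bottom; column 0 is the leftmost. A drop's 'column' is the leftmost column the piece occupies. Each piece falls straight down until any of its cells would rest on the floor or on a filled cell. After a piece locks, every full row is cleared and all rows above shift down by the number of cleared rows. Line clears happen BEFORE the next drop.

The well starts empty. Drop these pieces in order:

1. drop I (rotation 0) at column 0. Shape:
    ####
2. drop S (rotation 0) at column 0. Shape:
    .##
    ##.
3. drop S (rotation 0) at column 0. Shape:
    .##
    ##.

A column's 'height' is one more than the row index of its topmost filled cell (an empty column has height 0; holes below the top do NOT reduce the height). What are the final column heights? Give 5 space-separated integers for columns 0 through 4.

Answer: 4 5 5 1 0

Derivation:
Drop 1: I rot0 at col 0 lands with bottom-row=0; cleared 0 line(s) (total 0); column heights now [1 1 1 1 0], max=1
Drop 2: S rot0 at col 0 lands with bottom-row=1; cleared 0 line(s) (total 0); column heights now [2 3 3 1 0], max=3
Drop 3: S rot0 at col 0 lands with bottom-row=3; cleared 0 line(s) (total 0); column heights now [4 5 5 1 0], max=5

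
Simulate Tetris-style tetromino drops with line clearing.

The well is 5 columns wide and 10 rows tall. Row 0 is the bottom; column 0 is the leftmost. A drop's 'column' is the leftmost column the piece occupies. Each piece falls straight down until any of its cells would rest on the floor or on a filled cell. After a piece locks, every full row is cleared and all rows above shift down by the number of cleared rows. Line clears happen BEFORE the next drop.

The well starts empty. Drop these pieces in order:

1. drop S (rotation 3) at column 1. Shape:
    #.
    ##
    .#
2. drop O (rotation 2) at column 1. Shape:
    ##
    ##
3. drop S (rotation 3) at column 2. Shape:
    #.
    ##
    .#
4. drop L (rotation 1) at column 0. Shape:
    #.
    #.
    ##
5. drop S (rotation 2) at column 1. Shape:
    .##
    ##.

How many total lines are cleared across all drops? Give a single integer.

Drop 1: S rot3 at col 1 lands with bottom-row=0; cleared 0 line(s) (total 0); column heights now [0 3 2 0 0], max=3
Drop 2: O rot2 at col 1 lands with bottom-row=3; cleared 0 line(s) (total 0); column heights now [0 5 5 0 0], max=5
Drop 3: S rot3 at col 2 lands with bottom-row=4; cleared 0 line(s) (total 0); column heights now [0 5 7 6 0], max=7
Drop 4: L rot1 at col 0 lands with bottom-row=5; cleared 0 line(s) (total 0); column heights now [8 6 7 6 0], max=8
Drop 5: S rot2 at col 1 lands with bottom-row=7; cleared 0 line(s) (total 0); column heights now [8 8 9 9 0], max=9

Answer: 0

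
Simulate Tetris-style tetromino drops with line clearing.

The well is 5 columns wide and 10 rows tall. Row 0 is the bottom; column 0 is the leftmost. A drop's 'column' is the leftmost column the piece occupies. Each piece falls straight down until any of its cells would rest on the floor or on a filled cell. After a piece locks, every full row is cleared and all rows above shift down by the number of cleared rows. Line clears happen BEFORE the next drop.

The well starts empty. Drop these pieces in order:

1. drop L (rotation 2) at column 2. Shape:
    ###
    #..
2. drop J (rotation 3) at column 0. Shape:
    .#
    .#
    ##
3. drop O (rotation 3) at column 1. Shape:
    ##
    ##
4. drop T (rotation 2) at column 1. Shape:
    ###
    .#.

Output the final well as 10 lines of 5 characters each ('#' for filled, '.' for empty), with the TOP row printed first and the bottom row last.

Answer: .....
.....
.....
.###.
..#..
.##..
.##..
.#...
.####
###..

Derivation:
Drop 1: L rot2 at col 2 lands with bottom-row=0; cleared 0 line(s) (total 0); column heights now [0 0 2 2 2], max=2
Drop 2: J rot3 at col 0 lands with bottom-row=0; cleared 0 line(s) (total 0); column heights now [1 3 2 2 2], max=3
Drop 3: O rot3 at col 1 lands with bottom-row=3; cleared 0 line(s) (total 0); column heights now [1 5 5 2 2], max=5
Drop 4: T rot2 at col 1 lands with bottom-row=5; cleared 0 line(s) (total 0); column heights now [1 7 7 7 2], max=7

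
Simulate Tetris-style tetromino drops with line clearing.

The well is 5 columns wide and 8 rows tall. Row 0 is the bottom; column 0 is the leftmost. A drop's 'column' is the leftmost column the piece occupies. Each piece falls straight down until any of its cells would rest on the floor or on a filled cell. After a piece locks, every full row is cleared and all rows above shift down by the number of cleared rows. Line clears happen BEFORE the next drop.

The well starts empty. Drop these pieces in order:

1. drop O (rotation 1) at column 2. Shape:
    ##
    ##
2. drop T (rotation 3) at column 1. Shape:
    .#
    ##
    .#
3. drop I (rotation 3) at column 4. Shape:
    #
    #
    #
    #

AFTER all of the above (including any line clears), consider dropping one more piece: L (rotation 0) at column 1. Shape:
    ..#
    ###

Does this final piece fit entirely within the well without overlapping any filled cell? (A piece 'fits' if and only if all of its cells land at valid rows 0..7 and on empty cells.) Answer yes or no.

Drop 1: O rot1 at col 2 lands with bottom-row=0; cleared 0 line(s) (total 0); column heights now [0 0 2 2 0], max=2
Drop 2: T rot3 at col 1 lands with bottom-row=2; cleared 0 line(s) (total 0); column heights now [0 4 5 2 0], max=5
Drop 3: I rot3 at col 4 lands with bottom-row=0; cleared 0 line(s) (total 0); column heights now [0 4 5 2 4], max=5
Test piece L rot0 at col 1 (width 3): heights before test = [0 4 5 2 4]; fits = True

Answer: yes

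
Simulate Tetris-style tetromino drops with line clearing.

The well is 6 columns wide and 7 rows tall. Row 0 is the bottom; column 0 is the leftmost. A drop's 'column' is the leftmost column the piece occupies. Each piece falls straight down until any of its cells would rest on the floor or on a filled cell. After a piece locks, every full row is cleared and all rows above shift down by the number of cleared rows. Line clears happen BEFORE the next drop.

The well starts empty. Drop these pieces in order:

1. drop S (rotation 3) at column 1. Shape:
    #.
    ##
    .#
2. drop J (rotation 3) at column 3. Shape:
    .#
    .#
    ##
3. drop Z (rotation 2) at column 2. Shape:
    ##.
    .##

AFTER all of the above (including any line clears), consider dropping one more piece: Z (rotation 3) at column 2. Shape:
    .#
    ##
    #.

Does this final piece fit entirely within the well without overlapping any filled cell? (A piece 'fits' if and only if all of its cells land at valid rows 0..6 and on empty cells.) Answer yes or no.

Answer: no

Derivation:
Drop 1: S rot3 at col 1 lands with bottom-row=0; cleared 0 line(s) (total 0); column heights now [0 3 2 0 0 0], max=3
Drop 2: J rot3 at col 3 lands with bottom-row=0; cleared 0 line(s) (total 0); column heights now [0 3 2 1 3 0], max=3
Drop 3: Z rot2 at col 2 lands with bottom-row=3; cleared 0 line(s) (total 0); column heights now [0 3 5 5 4 0], max=5
Test piece Z rot3 at col 2 (width 2): heights before test = [0 3 5 5 4 0]; fits = False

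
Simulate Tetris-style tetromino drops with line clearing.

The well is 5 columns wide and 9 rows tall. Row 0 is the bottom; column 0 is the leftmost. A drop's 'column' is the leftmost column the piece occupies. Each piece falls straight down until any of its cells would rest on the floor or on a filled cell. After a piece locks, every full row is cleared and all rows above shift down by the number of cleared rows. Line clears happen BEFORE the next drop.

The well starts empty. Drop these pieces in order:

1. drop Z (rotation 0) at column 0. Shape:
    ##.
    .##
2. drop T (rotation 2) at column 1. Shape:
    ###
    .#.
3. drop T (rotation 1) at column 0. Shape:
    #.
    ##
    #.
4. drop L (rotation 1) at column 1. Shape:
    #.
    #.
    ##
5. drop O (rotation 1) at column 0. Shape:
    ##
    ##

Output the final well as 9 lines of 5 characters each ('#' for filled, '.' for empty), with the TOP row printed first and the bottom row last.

Answer: ##...
##...
.#...
.#...
###..
##...
####.
###..
.##..

Derivation:
Drop 1: Z rot0 at col 0 lands with bottom-row=0; cleared 0 line(s) (total 0); column heights now [2 2 1 0 0], max=2
Drop 2: T rot2 at col 1 lands with bottom-row=1; cleared 0 line(s) (total 0); column heights now [2 3 3 3 0], max=3
Drop 3: T rot1 at col 0 lands with bottom-row=2; cleared 0 line(s) (total 0); column heights now [5 4 3 3 0], max=5
Drop 4: L rot1 at col 1 lands with bottom-row=4; cleared 0 line(s) (total 0); column heights now [5 7 5 3 0], max=7
Drop 5: O rot1 at col 0 lands with bottom-row=7; cleared 0 line(s) (total 0); column heights now [9 9 5 3 0], max=9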